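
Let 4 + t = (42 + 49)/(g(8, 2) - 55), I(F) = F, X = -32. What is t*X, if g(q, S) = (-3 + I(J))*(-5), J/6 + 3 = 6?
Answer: 752/5 ≈ 150.40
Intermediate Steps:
J = 18 (J = -18 + 6*6 = -18 + 36 = 18)
g(q, S) = -75 (g(q, S) = (-3 + 18)*(-5) = 15*(-5) = -75)
t = -47/10 (t = -4 + (42 + 49)/(-75 - 55) = -4 + 91/(-130) = -4 + 91*(-1/130) = -4 - 7/10 = -47/10 ≈ -4.7000)
t*X = -47/10*(-32) = 752/5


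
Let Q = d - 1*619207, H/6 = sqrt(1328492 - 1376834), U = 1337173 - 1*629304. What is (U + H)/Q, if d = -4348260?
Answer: -707869/4967467 - 6*I*sqrt(48342)/4967467 ≈ -0.1425 - 0.00026557*I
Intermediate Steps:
U = 707869 (U = 1337173 - 629304 = 707869)
H = 6*I*sqrt(48342) (H = 6*sqrt(1328492 - 1376834) = 6*sqrt(-48342) = 6*(I*sqrt(48342)) = 6*I*sqrt(48342) ≈ 1319.2*I)
Q = -4967467 (Q = -4348260 - 1*619207 = -4348260 - 619207 = -4967467)
(U + H)/Q = (707869 + 6*I*sqrt(48342))/(-4967467) = (707869 + 6*I*sqrt(48342))*(-1/4967467) = -707869/4967467 - 6*I*sqrt(48342)/4967467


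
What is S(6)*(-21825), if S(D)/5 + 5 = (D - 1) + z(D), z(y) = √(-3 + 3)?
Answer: 0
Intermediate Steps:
z(y) = 0 (z(y) = √0 = 0)
S(D) = -30 + 5*D (S(D) = -25 + 5*((D - 1) + 0) = -25 + 5*((-1 + D) + 0) = -25 + 5*(-1 + D) = -25 + (-5 + 5*D) = -30 + 5*D)
S(6)*(-21825) = (-30 + 5*6)*(-21825) = (-30 + 30)*(-21825) = 0*(-21825) = 0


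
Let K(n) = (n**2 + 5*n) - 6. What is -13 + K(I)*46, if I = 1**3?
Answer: -13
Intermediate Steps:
I = 1
K(n) = -6 + n**2 + 5*n
-13 + K(I)*46 = -13 + (-6 + 1**2 + 5*1)*46 = -13 + (-6 + 1 + 5)*46 = -13 + 0*46 = -13 + 0 = -13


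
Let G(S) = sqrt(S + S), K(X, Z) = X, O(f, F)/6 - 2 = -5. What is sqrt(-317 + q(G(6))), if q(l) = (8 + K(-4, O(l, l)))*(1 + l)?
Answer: sqrt(-313 + 8*sqrt(3)) ≈ 17.296*I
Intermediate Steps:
O(f, F) = -18 (O(f, F) = 12 + 6*(-5) = 12 - 30 = -18)
G(S) = sqrt(2)*sqrt(S) (G(S) = sqrt(2*S) = sqrt(2)*sqrt(S))
q(l) = 4 + 4*l (q(l) = (8 - 4)*(1 + l) = 4*(1 + l) = 4 + 4*l)
sqrt(-317 + q(G(6))) = sqrt(-317 + (4 + 4*(sqrt(2)*sqrt(6)))) = sqrt(-317 + (4 + 4*(2*sqrt(3)))) = sqrt(-317 + (4 + 8*sqrt(3))) = sqrt(-313 + 8*sqrt(3))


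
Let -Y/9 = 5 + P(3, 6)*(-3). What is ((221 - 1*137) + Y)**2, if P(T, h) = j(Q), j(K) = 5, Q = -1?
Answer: 30276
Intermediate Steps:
P(T, h) = 5
Y = 90 (Y = -9*(5 + 5*(-3)) = -9*(5 - 15) = -9*(-10) = 90)
((221 - 1*137) + Y)**2 = ((221 - 1*137) + 90)**2 = ((221 - 137) + 90)**2 = (84 + 90)**2 = 174**2 = 30276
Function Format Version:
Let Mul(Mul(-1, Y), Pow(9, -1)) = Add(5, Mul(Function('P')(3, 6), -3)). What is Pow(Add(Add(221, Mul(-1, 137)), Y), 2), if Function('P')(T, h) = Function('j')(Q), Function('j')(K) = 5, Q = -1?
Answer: 30276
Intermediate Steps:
Function('P')(T, h) = 5
Y = 90 (Y = Mul(-9, Add(5, Mul(5, -3))) = Mul(-9, Add(5, -15)) = Mul(-9, -10) = 90)
Pow(Add(Add(221, Mul(-1, 137)), Y), 2) = Pow(Add(Add(221, Mul(-1, 137)), 90), 2) = Pow(Add(Add(221, -137), 90), 2) = Pow(Add(84, 90), 2) = Pow(174, 2) = 30276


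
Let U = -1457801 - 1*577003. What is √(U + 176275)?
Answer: I*√1858529 ≈ 1363.3*I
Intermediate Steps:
U = -2034804 (U = -1457801 - 577003 = -2034804)
√(U + 176275) = √(-2034804 + 176275) = √(-1858529) = I*√1858529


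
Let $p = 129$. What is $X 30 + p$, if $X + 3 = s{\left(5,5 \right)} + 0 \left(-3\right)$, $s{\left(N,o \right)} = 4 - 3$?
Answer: $69$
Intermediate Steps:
$s{\left(N,o \right)} = 1$
$X = -2$ ($X = -3 + \left(1 + 0 \left(-3\right)\right) = -3 + \left(1 + 0\right) = -3 + 1 = -2$)
$X 30 + p = \left(-2\right) 30 + 129 = -60 + 129 = 69$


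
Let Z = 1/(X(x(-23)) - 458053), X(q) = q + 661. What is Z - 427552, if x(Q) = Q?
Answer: -195568698081/457415 ≈ -4.2755e+5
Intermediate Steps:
X(q) = 661 + q
Z = -1/457415 (Z = 1/((661 - 23) - 458053) = 1/(638 - 458053) = 1/(-457415) = -1/457415 ≈ -2.1862e-6)
Z - 427552 = -1/457415 - 427552 = -195568698081/457415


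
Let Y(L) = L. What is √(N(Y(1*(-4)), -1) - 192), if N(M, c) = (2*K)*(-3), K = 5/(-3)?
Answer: I*√182 ≈ 13.491*I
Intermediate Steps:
K = -5/3 (K = 5*(-⅓) = -5/3 ≈ -1.6667)
N(M, c) = 10 (N(M, c) = (2*(-5/3))*(-3) = -10/3*(-3) = 10)
√(N(Y(1*(-4)), -1) - 192) = √(10 - 192) = √(-182) = I*√182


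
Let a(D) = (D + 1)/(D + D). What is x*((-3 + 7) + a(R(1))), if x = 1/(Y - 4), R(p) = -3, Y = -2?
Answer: -13/18 ≈ -0.72222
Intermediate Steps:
x = -⅙ (x = 1/(-2 - 4) = 1/(-6) = -⅙ ≈ -0.16667)
a(D) = (1 + D)/(2*D) (a(D) = (1 + D)/((2*D)) = (1 + D)*(1/(2*D)) = (1 + D)/(2*D))
x*((-3 + 7) + a(R(1))) = -((-3 + 7) + (½)*(1 - 3)/(-3))/6 = -(4 + (½)*(-⅓)*(-2))/6 = -(4 + ⅓)/6 = -⅙*13/3 = -13/18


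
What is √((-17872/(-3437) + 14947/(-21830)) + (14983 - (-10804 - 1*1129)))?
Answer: √151547892946343718510/75029710 ≈ 164.07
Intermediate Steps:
√((-17872/(-3437) + 14947/(-21830)) + (14983 - (-10804 - 1*1129))) = √((-17872*(-1/3437) + 14947*(-1/21830)) + (14983 - (-10804 - 1129))) = √((17872/3437 - 14947/21830) + (14983 - 1*(-11933))) = √(338772921/75029710 + (14983 + 11933)) = √(338772921/75029710 + 26916) = √(2019838447281/75029710) = √151547892946343718510/75029710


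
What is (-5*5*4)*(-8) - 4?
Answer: 796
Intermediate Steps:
(-5*5*4)*(-8) - 4 = -25*4*(-8) - 4 = -100*(-8) - 4 = 800 - 4 = 796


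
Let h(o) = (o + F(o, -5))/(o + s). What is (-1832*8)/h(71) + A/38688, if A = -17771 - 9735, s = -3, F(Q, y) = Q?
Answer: -9640169039/1373424 ≈ -7019.1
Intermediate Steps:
A = -27506
h(o) = 2*o/(-3 + o) (h(o) = (o + o)/(o - 3) = (2*o)/(-3 + o) = 2*o/(-3 + o))
(-1832*8)/h(71) + A/38688 = (-1832*8)/((2*71/(-3 + 71))) - 27506/38688 = -14656/(2*71/68) - 27506*1/38688 = -14656/(2*71*(1/68)) - 13753/19344 = -14656/71/34 - 13753/19344 = -14656*34/71 - 13753/19344 = -498304/71 - 13753/19344 = -9640169039/1373424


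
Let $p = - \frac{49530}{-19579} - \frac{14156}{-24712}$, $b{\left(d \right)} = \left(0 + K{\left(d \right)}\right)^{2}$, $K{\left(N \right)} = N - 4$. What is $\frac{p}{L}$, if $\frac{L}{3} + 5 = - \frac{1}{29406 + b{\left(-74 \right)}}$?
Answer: $- \frac{317117025745}{1533164750783} \approx -0.20684$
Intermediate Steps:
$K{\left(N \right)} = -4 + N$
$b{\left(d \right)} = \left(-4 + d\right)^{2}$ ($b{\left(d \right)} = \left(0 + \left(-4 + d\right)\right)^{2} = \left(-4 + d\right)^{2}$)
$L = - \frac{177451}{11830}$ ($L = -15 + 3 \left(- \frac{1}{29406 + \left(-4 - 74\right)^{2}}\right) = -15 + 3 \left(- \frac{1}{29406 + \left(-78\right)^{2}}\right) = -15 + 3 \left(- \frac{1}{29406 + 6084}\right) = -15 + 3 \left(- \frac{1}{35490}\right) = -15 - \frac{1}{11830} = - \frac{177451}{11830} \approx -15.0$)
$p = \frac{375286421}{120959062}$ ($p = \left(-49530\right) \left(- \frac{1}{19579}\right) - - \frac{3539}{6178} = \frac{49530}{19579} + \frac{3539}{6178} = \frac{375286421}{120959062} \approx 3.1026$)
$\frac{p}{L} = \frac{375286421}{120959062 \left(- \frac{177451}{11830}\right)} = \frac{375286421}{120959062} \left(- \frac{11830}{177451}\right) = - \frac{317117025745}{1533164750783}$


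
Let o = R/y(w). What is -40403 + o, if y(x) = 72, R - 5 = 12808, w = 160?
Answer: -965401/24 ≈ -40225.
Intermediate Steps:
R = 12813 (R = 5 + 12808 = 12813)
o = 4271/24 (o = 12813/72 = 12813*(1/72) = 4271/24 ≈ 177.96)
-40403 + o = -40403 + 4271/24 = -965401/24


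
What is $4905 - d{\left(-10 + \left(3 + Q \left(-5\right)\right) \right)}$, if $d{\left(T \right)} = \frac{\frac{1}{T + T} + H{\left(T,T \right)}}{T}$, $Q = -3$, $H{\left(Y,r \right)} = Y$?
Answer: $\frac{627711}{128} \approx 4904.0$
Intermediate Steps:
$d{\left(T \right)} = \frac{T + \frac{1}{2 T}}{T}$ ($d{\left(T \right)} = \frac{\frac{1}{T + T} + T}{T} = \frac{\frac{1}{2 T} + T}{T} = \frac{T + \frac{1}{2 T}}{T}$)
$4905 - d{\left(-10 + \left(3 + Q \left(-5\right)\right) \right)} = 4905 - \left(1 + \frac{1}{2 \left(-10 + \left(3 - -15\right)\right)^{2}}\right) = 4905 - \left(1 + \frac{1}{2 \left(-10 + \left(3 + 15\right)\right)^{2}}\right) = 4905 - \left(1 + \frac{1}{2 \left(-10 + 18\right)^{2}}\right) = 4905 - \left(1 + \frac{1}{2 \cdot 64}\right) = 4905 - \left(1 + \frac{1}{2} \cdot \frac{1}{64}\right) = 4905 - \left(1 + \frac{1}{128}\right) = 4905 - \frac{129}{128} = \frac{627711}{128}$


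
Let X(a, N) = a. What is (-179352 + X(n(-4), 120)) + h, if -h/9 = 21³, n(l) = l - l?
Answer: -262701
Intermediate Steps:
n(l) = 0
h = -83349 (h = -9*21³ = -9*9261 = -83349)
(-179352 + X(n(-4), 120)) + h = (-179352 + 0) - 83349 = -179352 - 83349 = -262701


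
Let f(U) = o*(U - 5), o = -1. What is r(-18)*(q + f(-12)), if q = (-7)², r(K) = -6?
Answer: -396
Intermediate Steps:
f(U) = 5 - U (f(U) = -(U - 5) = -(-5 + U) = 5 - U)
q = 49
r(-18)*(q + f(-12)) = -6*(49 + (5 - 1*(-12))) = -6*(49 + (5 + 12)) = -6*(49 + 17) = -6*66 = -396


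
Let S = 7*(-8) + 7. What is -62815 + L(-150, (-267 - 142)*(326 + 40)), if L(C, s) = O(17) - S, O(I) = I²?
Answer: -62477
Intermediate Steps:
S = -49 (S = -56 + 7 = -49)
L(C, s) = 338 (L(C, s) = 17² - 1*(-49) = 289 + 49 = 338)
-62815 + L(-150, (-267 - 142)*(326 + 40)) = -62815 + 338 = -62477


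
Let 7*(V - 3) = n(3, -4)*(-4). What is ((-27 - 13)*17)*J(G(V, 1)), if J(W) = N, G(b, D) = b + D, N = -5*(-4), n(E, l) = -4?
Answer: -13600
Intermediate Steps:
V = 37/7 (V = 3 + (-4*(-4))/7 = 3 + (1/7)*16 = 3 + 16/7 = 37/7 ≈ 5.2857)
N = 20
G(b, D) = D + b
J(W) = 20
((-27 - 13)*17)*J(G(V, 1)) = ((-27 - 13)*17)*20 = -40*17*20 = -680*20 = -13600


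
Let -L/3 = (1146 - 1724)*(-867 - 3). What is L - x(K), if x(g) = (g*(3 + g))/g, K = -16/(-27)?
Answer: -40731757/27 ≈ -1.5086e+6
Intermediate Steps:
L = -1508580 (L = -3*(1146 - 1724)*(-867 - 3) = -(-1734)*(-870) = -3*502860 = -1508580)
K = 16/27 (K = -16*(-1/27) = 16/27 ≈ 0.59259)
x(g) = 3 + g
L - x(K) = -1508580 - (3 + 16/27) = -1508580 - 1*97/27 = -1508580 - 97/27 = -40731757/27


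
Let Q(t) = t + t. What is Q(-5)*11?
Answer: -110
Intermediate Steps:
Q(t) = 2*t
Q(-5)*11 = (2*(-5))*11 = -10*11 = -110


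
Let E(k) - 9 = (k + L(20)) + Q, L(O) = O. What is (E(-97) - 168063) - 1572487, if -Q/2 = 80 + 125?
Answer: -1741028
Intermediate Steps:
Q = -410 (Q = -2*(80 + 125) = -2*205 = -410)
E(k) = -381 + k (E(k) = 9 + ((k + 20) - 410) = 9 + ((20 + k) - 410) = 9 + (-390 + k) = -381 + k)
(E(-97) - 168063) - 1572487 = ((-381 - 97) - 168063) - 1572487 = (-478 - 168063) - 1572487 = -168541 - 1572487 = -1741028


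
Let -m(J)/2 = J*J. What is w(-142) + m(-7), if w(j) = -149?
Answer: -247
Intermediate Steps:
m(J) = -2*J² (m(J) = -2*J*J = -2*J²)
w(-142) + m(-7) = -149 - 2*(-7)² = -149 - 2*49 = -149 - 98 = -247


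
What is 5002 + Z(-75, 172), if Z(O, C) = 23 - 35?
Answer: 4990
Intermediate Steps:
Z(O, C) = -12
5002 + Z(-75, 172) = 5002 - 12 = 4990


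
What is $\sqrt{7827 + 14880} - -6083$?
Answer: $6083 + 87 \sqrt{3} \approx 6233.7$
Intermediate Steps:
$\sqrt{7827 + 14880} - -6083 = \sqrt{22707} + 6083 = 87 \sqrt{3} + 6083 = 6083 + 87 \sqrt{3}$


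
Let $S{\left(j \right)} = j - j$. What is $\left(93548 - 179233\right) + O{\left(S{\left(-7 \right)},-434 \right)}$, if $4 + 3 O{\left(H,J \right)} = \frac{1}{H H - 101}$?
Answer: $- \frac{8654320}{101} \approx -85686.0$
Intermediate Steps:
$S{\left(j \right)} = 0$
$O{\left(H,J \right)} = - \frac{4}{3} + \frac{1}{3 \left(-101 + H^{2}\right)}$ ($O{\left(H,J \right)} = - \frac{4}{3} + \frac{1}{3 \left(H H - 101\right)} = - \frac{4}{3} + \frac{1}{3 \left(H^{2} - 101\right)} = - \frac{4}{3} + \frac{1}{3 \left(-101 + H^{2}\right)}$)
$\left(93548 - 179233\right) + O{\left(S{\left(-7 \right)},-434 \right)} = \left(93548 - 179233\right) + \frac{405 - 4 \cdot 0^{2}}{3 \left(-101 + 0^{2}\right)} = -85685 + \frac{405 - 0}{3 \left(-101 + 0\right)} = -85685 + \frac{405 + 0}{3 \left(-101\right)} = -85685 + \frac{1}{3} \left(- \frac{1}{101}\right) 405 = -85685 - \frac{135}{101} = - \frac{8654320}{101}$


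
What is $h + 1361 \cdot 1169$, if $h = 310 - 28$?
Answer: $1591291$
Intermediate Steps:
$h = 282$ ($h = 310 - 28 = 282$)
$h + 1361 \cdot 1169 = 282 + 1361 \cdot 1169 = 282 + 1591009 = 1591291$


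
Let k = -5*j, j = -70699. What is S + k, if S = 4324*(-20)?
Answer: 267015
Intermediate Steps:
S = -86480
k = 353495 (k = -5*(-70699) = 353495)
S + k = -86480 + 353495 = 267015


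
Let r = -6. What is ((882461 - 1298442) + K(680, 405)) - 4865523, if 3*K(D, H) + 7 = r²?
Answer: -15844483/3 ≈ -5.2815e+6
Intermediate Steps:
K(D, H) = 29/3 (K(D, H) = -7/3 + (⅓)*(-6)² = -7/3 + (⅓)*36 = -7/3 + 12 = 29/3)
((882461 - 1298442) + K(680, 405)) - 4865523 = ((882461 - 1298442) + 29/3) - 4865523 = (-415981 + 29/3) - 4865523 = -1247914/3 - 4865523 = -15844483/3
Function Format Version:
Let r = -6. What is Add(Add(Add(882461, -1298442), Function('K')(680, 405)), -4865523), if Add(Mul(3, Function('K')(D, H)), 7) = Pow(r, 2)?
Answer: Rational(-15844483, 3) ≈ -5.2815e+6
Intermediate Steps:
Function('K')(D, H) = Rational(29, 3) (Function('K')(D, H) = Add(Rational(-7, 3), Mul(Rational(1, 3), Pow(-6, 2))) = Add(Rational(-7, 3), Mul(Rational(1, 3), 36)) = Add(Rational(-7, 3), 12) = Rational(29, 3))
Add(Add(Add(882461, -1298442), Function('K')(680, 405)), -4865523) = Add(Add(Add(882461, -1298442), Rational(29, 3)), -4865523) = Add(Add(-415981, Rational(29, 3)), -4865523) = Add(Rational(-1247914, 3), -4865523) = Rational(-15844483, 3)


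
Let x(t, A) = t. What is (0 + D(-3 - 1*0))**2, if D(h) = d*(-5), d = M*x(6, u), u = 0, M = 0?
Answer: 0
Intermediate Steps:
d = 0 (d = 0*6 = 0)
D(h) = 0 (D(h) = 0*(-5) = 0)
(0 + D(-3 - 1*0))**2 = (0 + 0)**2 = 0**2 = 0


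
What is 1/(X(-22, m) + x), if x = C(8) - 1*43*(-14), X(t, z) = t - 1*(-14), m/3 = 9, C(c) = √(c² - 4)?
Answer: 99/58796 - √15/176388 ≈ 0.0016618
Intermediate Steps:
C(c) = √(-4 + c²)
m = 27 (m = 3*9 = 27)
X(t, z) = 14 + t (X(t, z) = t + 14 = 14 + t)
x = 602 + 2*√15 (x = √(-4 + 8²) - 1*43*(-14) = √(-4 + 64) - 43*(-14) = √60 + 602 = 2*√15 + 602 = 602 + 2*√15 ≈ 609.75)
1/(X(-22, m) + x) = 1/((14 - 22) + (602 + 2*√15)) = 1/(-8 + (602 + 2*√15)) = 1/(594 + 2*√15)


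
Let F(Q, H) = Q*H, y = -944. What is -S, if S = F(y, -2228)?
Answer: -2103232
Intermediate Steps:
F(Q, H) = H*Q
S = 2103232 (S = -2228*(-944) = 2103232)
-S = -1*2103232 = -2103232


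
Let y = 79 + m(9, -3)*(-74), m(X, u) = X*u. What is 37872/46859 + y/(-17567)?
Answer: 567971281/823172053 ≈ 0.68998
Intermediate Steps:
y = 2077 (y = 79 + (9*(-3))*(-74) = 79 - 27*(-74) = 79 + 1998 = 2077)
37872/46859 + y/(-17567) = 37872/46859 + 2077/(-17567) = 37872*(1/46859) + 2077*(-1/17567) = 37872/46859 - 2077/17567 = 567971281/823172053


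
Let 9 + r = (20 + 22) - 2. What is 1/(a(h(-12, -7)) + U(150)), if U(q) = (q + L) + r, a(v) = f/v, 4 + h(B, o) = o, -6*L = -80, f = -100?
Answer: 33/6713 ≈ 0.0049158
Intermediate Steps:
L = 40/3 (L = -1/6*(-80) = 40/3 ≈ 13.333)
h(B, o) = -4 + o
a(v) = -100/v
r = 31 (r = -9 + ((20 + 22) - 2) = -9 + (42 - 2) = -9 + 40 = 31)
U(q) = 133/3 + q (U(q) = (q + 40/3) + 31 = (40/3 + q) + 31 = 133/3 + q)
1/(a(h(-12, -7)) + U(150)) = 1/(-100/(-4 - 7) + (133/3 + 150)) = 1/(-100/(-11) + 583/3) = 1/(-100*(-1/11) + 583/3) = 1/(100/11 + 583/3) = 1/(6713/33) = 33/6713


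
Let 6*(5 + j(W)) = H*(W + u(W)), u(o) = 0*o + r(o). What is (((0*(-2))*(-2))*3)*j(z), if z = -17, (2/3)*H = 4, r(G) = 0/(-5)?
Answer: 0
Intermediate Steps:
r(G) = 0 (r(G) = 0*(-⅕) = 0)
H = 6 (H = (3/2)*4 = 6)
u(o) = 0 (u(o) = 0*o + 0 = 0 + 0 = 0)
j(W) = -5 + W (j(W) = -5 + (6*(W + 0))/6 = -5 + (6*W)/6 = -5 + W)
(((0*(-2))*(-2))*3)*j(z) = (((0*(-2))*(-2))*3)*(-5 - 17) = ((0*(-2))*3)*(-22) = (0*3)*(-22) = 0*(-22) = 0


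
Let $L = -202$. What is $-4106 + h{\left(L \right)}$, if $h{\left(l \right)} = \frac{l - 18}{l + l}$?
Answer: $- \frac{414651}{101} \approx -4105.5$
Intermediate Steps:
$h{\left(l \right)} = \frac{-18 + l}{2 l}$
$-4106 + h{\left(L \right)} = -4106 + \frac{-18 - 202}{2 \left(-202\right)} = -4106 + \frac{1}{2} \left(- \frac{1}{202}\right) \left(-220\right) = -4106 + \frac{55}{101} = - \frac{414651}{101}$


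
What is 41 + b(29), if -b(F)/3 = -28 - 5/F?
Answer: 3640/29 ≈ 125.52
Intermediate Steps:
b(F) = 84 + 15/F (b(F) = -3*(-28 - 5/F) = 84 + 15/F)
41 + b(29) = 41 + (84 + 15/29) = 41 + 2451/29 = 3640/29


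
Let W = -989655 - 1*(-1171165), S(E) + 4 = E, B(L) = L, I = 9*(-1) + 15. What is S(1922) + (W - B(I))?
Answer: 183422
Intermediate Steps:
I = 6 (I = -9 + 15 = 6)
S(E) = -4 + E
W = 181510 (W = -989655 + 1171165 = 181510)
S(1922) + (W - B(I)) = (-4 + 1922) + (181510 - 1*6) = 1918 + (181510 - 6) = 1918 + 181504 = 183422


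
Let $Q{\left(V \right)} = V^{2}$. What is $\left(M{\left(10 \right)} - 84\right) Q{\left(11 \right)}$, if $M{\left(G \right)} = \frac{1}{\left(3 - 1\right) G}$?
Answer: $- \frac{203159}{20} \approx -10158.0$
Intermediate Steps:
$M{\left(G \right)} = \frac{1}{2 G}$
$\left(M{\left(10 \right)} - 84\right) Q{\left(11 \right)} = \left(\frac{1}{2 \cdot 10} - 84\right) 11^{2} = \left(\frac{1}{2} \cdot \frac{1}{10} - 84\right) 121 = \left(\frac{1}{20} - 84\right) 121 = \left(- \frac{1679}{20}\right) 121 = - \frac{203159}{20}$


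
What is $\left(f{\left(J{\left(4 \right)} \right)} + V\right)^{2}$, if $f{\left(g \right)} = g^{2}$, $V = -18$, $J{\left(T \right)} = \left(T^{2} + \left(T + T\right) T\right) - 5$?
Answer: $3352561$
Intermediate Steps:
$J{\left(T \right)} = -5 + 3 T^{2}$ ($J{\left(T \right)} = \left(T^{2} + 2 T T\right) - 5 = \left(T^{2} + 2 T^{2}\right) - 5 = 3 T^{2} - 5 = -5 + 3 T^{2}$)
$\left(f{\left(J{\left(4 \right)} \right)} + V\right)^{2} = \left(\left(-5 + 3 \cdot 4^{2}\right)^{2} - 18\right)^{2} = \left(\left(-5 + 3 \cdot 16\right)^{2} - 18\right)^{2} = \left(\left(-5 + 48\right)^{2} - 18\right)^{2} = \left(43^{2} - 18\right)^{2} = \left(1849 - 18\right)^{2} = 1831^{2} = 3352561$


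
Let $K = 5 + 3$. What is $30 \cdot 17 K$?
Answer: $4080$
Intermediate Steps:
$K = 8$
$30 \cdot 17 K = 30 \cdot 17 \cdot 8 = 510 \cdot 8 = 4080$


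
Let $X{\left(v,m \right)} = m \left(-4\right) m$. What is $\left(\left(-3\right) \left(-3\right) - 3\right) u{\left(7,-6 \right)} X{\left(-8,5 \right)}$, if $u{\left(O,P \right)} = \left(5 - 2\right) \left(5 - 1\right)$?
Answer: $-7200$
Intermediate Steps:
$X{\left(v,m \right)} = - 4 m^{2}$ ($X{\left(v,m \right)} = - 4 m m = - 4 m^{2}$)
$u{\left(O,P \right)} = 12$ ($u{\left(O,P \right)} = \left(5 - 2\right) 4 = 3 \cdot 4 = 12$)
$\left(\left(-3\right) \left(-3\right) - 3\right) u{\left(7,-6 \right)} X{\left(-8,5 \right)} = \left(\left(-3\right) \left(-3\right) - 3\right) 12 \left(- 4 \cdot 5^{2}\right) = \left(9 - 3\right) 12 \left(\left(-4\right) 25\right) = 6 \cdot 12 \left(-100\right) = 72 \left(-100\right) = -7200$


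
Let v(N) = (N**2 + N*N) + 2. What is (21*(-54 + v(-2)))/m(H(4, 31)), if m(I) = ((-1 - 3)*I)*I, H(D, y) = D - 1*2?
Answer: 231/4 ≈ 57.750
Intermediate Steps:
H(D, y) = -2 + D (H(D, y) = D - 2 = -2 + D)
v(N) = 2 + 2*N**2 (v(N) = (N**2 + N**2) + 2 = 2*N**2 + 2 = 2 + 2*N**2)
m(I) = -4*I**2 (m(I) = (-4*I)*I = -4*I**2)
(21*(-54 + v(-2)))/m(H(4, 31)) = (21*(-54 + (2 + 2*(-2)**2)))/((-4*(-2 + 4)**2)) = (21*(-54 + (2 + 2*4)))/((-4*2**2)) = (21*(-54 + (2 + 8)))/((-4*4)) = (21*(-54 + 10))/(-16) = (21*(-44))*(-1/16) = -924*(-1/16) = 231/4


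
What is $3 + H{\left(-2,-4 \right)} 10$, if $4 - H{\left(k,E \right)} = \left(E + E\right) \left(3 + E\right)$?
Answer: $-37$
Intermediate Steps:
$H{\left(k,E \right)} = 4 - 2 E \left(3 + E\right)$ ($H{\left(k,E \right)} = 4 - \left(E + E\right) \left(3 + E\right) = 4 - 2 E \left(3 + E\right)$)
$3 + H{\left(-2,-4 \right)} 10 = 3 + \left(4 - -24 - 2 \left(-4\right)^{2}\right) 10 = 3 + \left(4 + 24 - 32\right) 10 = 3 - 40 = -37$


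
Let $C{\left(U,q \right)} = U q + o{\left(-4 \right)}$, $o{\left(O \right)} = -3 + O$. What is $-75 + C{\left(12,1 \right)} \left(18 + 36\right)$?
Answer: $195$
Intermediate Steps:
$C{\left(U,q \right)} = -7 + U q$ ($C{\left(U,q \right)} = U q - 7 = -7 + U q$)
$-75 + C{\left(12,1 \right)} \left(18 + 36\right) = -75 + \left(-7 + 12 \cdot 1\right) \left(18 + 36\right) = -75 + \left(-7 + 12\right) 54 = -75 + 5 \cdot 54 = -75 + 270 = 195$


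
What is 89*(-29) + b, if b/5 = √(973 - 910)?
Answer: -2581 + 15*√7 ≈ -2541.3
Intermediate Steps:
b = 15*√7 (b = 5*√(973 - 910) = 5*√63 = 5*(3*√7) = 15*√7 ≈ 39.686)
89*(-29) + b = 89*(-29) + 15*√7 = -2581 + 15*√7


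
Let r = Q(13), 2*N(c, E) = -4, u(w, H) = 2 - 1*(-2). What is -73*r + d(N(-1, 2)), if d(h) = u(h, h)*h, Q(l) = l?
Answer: -957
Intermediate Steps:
u(w, H) = 4 (u(w, H) = 2 + 2 = 4)
N(c, E) = -2 (N(c, E) = (½)*(-4) = -2)
d(h) = 4*h
r = 13
-73*r + d(N(-1, 2)) = -73*13 + 4*(-2) = -949 - 8 = -957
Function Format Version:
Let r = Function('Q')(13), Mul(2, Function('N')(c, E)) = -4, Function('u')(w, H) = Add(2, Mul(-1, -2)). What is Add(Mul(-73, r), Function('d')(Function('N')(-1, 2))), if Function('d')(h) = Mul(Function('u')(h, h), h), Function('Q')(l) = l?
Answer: -957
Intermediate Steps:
Function('u')(w, H) = 4 (Function('u')(w, H) = Add(2, 2) = 4)
Function('N')(c, E) = -2 (Function('N')(c, E) = Mul(Rational(1, 2), -4) = -2)
Function('d')(h) = Mul(4, h)
r = 13
Add(Mul(-73, r), Function('d')(Function('N')(-1, 2))) = Add(Mul(-73, 13), Mul(4, -2)) = Add(-949, -8) = -957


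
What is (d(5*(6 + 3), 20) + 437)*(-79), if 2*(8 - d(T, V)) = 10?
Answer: -34760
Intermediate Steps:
d(T, V) = 3 (d(T, V) = 8 - ½*10 = 8 - 5 = 3)
(d(5*(6 + 3), 20) + 437)*(-79) = (3 + 437)*(-79) = 440*(-79) = -34760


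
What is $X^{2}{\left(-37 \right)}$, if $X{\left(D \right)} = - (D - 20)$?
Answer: $3249$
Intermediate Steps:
$X{\left(D \right)} = 20 - D$ ($X{\left(D \right)} = - (D - 20) = - (-20 + D) = 20 - D$)
$X^{2}{\left(-37 \right)} = \left(20 - -37\right)^{2} = \left(20 + 37\right)^{2} = 57^{2} = 3249$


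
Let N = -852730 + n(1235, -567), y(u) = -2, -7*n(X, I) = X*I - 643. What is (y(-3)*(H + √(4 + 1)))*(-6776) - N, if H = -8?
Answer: 4509310/7 + 13552*√5 ≈ 6.7449e+5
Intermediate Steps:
n(X, I) = 643/7 - I*X/7 (n(X, I) = -(X*I - 643)/7 = -(I*X - 643)/7 = -(-643 + I*X)/7 = 643/7 - I*X/7)
N = -5268222/7 (N = -852730 + (643/7 - ⅐*(-567)*1235) = -852730 + (643/7 + 100035) = -852730 + 700888/7 = -5268222/7 ≈ -7.5260e+5)
(y(-3)*(H + √(4 + 1)))*(-6776) - N = -2*(-8 + √(4 + 1))*(-6776) - 1*(-5268222/7) = -2*(-8 + √5)*(-6776) + 5268222/7 = (16 - 2*√5)*(-6776) + 5268222/7 = (-108416 + 13552*√5) + 5268222/7 = 4509310/7 + 13552*√5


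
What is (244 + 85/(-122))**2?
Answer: 881080489/14884 ≈ 59197.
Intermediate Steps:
(244 + 85/(-122))**2 = (244 + 85*(-1/122))**2 = (244 - 85/122)**2 = (29683/122)**2 = 881080489/14884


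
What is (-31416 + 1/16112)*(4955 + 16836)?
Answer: -11030050512481/16112 ≈ -6.8459e+8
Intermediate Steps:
(-31416 + 1/16112)*(4955 + 16836) = (-31416 + 1/16112)*21791 = -506174591/16112*21791 = -11030050512481/16112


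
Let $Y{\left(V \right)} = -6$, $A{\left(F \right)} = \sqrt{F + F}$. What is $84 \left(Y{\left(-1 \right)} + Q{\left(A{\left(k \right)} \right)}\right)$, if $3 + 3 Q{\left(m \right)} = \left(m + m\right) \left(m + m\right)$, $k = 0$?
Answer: $-588$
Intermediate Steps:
$A{\left(F \right)} = \sqrt{2} \sqrt{F}$ ($A{\left(F \right)} = \sqrt{2 F} = \sqrt{2} \sqrt{F}$)
$Q{\left(m \right)} = -1 + \frac{4 m^{2}}{3}$ ($Q{\left(m \right)} = -1 + \frac{\left(m + m\right) \left(m + m\right)}{3} = -1 + \frac{2 m 2 m}{3} = -1 + \frac{4 m^{2}}{3}$)
$84 \left(Y{\left(-1 \right)} + Q{\left(A{\left(k \right)} \right)}\right) = 84 \left(-6 - \left(1 - \frac{4 \left(\sqrt{2} \sqrt{0}\right)^{2}}{3}\right)\right) = 84 \left(-6 - \left(1 - \frac{4 \left(\sqrt{2} \cdot 0\right)^{2}}{3}\right)\right) = 84 \left(-6 - \left(1 - \frac{4 \cdot 0^{2}}{3}\right)\right) = 84 \left(-6 + \left(-1 + \frac{4}{3} \cdot 0\right)\right) = 84 \left(-6 + \left(-1 + 0\right)\right) = 84 \left(-6 - 1\right) = 84 \left(-7\right) = -588$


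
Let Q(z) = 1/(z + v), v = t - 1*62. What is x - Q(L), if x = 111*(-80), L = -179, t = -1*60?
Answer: -2672879/301 ≈ -8880.0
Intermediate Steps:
t = -60
v = -122 (v = -60 - 1*62 = -60 - 62 = -122)
x = -8880
Q(z) = 1/(-122 + z) (Q(z) = 1/(z - 122) = 1/(-122 + z))
x - Q(L) = -8880 - 1/(-122 - 179) = -8880 - 1/(-301) = -8880 - 1*(-1/301) = -8880 + 1/301 = -2672879/301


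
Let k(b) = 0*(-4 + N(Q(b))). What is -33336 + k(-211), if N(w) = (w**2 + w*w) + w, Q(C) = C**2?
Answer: -33336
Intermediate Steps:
N(w) = w + 2*w**2 (N(w) = (w**2 + w**2) + w = 2*w**2 + w = w + 2*w**2)
k(b) = 0 (k(b) = 0*(-4 + b**2*(1 + 2*b**2)) = 0)
-33336 + k(-211) = -33336 + 0 = -33336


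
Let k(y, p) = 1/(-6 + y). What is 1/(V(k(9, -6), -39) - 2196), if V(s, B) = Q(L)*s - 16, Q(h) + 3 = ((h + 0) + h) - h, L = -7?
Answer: -3/6646 ≈ -0.00045140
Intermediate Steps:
Q(h) = -3 + h (Q(h) = -3 + (((h + 0) + h) - h) = -3 + ((h + h) - h) = -3 + (2*h - h) = -3 + h)
V(s, B) = -16 - 10*s (V(s, B) = (-3 - 7)*s - 16 = -10*s - 16 = -16 - 10*s)
1/(V(k(9, -6), -39) - 2196) = 1/((-16 - 10/(-6 + 9)) - 2196) = 1/((-16 - 10/3) - 2196) = 1/(-58/3 - 2196) = 1/(-6646/3) = -3/6646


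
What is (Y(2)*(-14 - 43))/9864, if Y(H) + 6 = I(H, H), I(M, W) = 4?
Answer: 19/1644 ≈ 0.011557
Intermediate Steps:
Y(H) = -2 (Y(H) = -6 + 4 = -2)
(Y(2)*(-14 - 43))/9864 = -2*(-14 - 43)/9864 = -2*(-57)*(1/9864) = 114*(1/9864) = 19/1644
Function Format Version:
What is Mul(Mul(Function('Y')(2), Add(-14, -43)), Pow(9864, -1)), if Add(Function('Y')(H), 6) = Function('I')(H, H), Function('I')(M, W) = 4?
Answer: Rational(19, 1644) ≈ 0.011557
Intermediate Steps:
Function('Y')(H) = -2 (Function('Y')(H) = Add(-6, 4) = -2)
Mul(Mul(Function('Y')(2), Add(-14, -43)), Pow(9864, -1)) = Mul(Mul(-2, Add(-14, -43)), Pow(9864, -1)) = Mul(Mul(-2, -57), Rational(1, 9864)) = Mul(114, Rational(1, 9864)) = Rational(19, 1644)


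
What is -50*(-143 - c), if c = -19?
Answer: 6200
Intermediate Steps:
-50*(-143 - c) = -50*(-143 - 1*(-19)) = -50*(-143 + 19) = -50*(-124) = 6200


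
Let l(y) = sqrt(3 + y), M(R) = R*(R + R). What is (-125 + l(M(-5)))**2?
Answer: (125 - sqrt(53))**2 ≈ 13858.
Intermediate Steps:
M(R) = 2*R**2 (M(R) = R*(2*R) = 2*R**2)
(-125 + l(M(-5)))**2 = (-125 + sqrt(3 + 2*(-5)**2))**2 = (-125 + sqrt(3 + 2*25))**2 = (-125 + sqrt(3 + 50))**2 = (-125 + sqrt(53))**2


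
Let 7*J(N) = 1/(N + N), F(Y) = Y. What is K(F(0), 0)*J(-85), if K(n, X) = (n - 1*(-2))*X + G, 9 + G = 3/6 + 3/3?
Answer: 3/476 ≈ 0.0063025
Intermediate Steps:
G = -15/2 (G = -9 + (3/6 + 3/3) = -9 + (3*(1/6) + 3*(1/3)) = -9 + (1/2 + 1) = -9 + 3/2 = -15/2 ≈ -7.5000)
K(n, X) = -15/2 + X*(2 + n) (K(n, X) = (n - 1*(-2))*X - 15/2 = (n + 2)*X - 15/2 = (2 + n)*X - 15/2 = X*(2 + n) - 15/2 = -15/2 + X*(2 + n))
J(N) = 1/(14*N) (J(N) = 1/(7*(N + N)) = 1/(7*((2*N))) = (1/(2*N))/7 = 1/(14*N))
K(F(0), 0)*J(-85) = (-15/2 + 2*0 + 0*0)*((1/14)/(-85)) = (-15/2 + 0 + 0)*((1/14)*(-1/85)) = -15/2*(-1/1190) = 3/476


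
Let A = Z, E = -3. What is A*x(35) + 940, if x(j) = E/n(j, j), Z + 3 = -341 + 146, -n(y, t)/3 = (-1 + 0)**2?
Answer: 742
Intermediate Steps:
n(y, t) = -3 (n(y, t) = -3*(-1 + 0)**2 = -3*(-1)**2 = -3*1 = -3)
Z = -198 (Z = -3 + (-341 + 146) = -3 - 195 = -198)
x(j) = 1 (x(j) = -3/(-3) = -3*(-1/3) = 1)
A = -198
A*x(35) + 940 = -198*1 + 940 = -198 + 940 = 742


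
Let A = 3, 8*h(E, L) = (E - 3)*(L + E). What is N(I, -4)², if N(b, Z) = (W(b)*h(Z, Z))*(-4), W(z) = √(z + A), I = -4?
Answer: -784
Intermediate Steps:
h(E, L) = (-3 + E)*(E + L)/8 (h(E, L) = ((E - 3)*(L + E))/8 = ((-3 + E)*(E + L))/8 = (-3 + E)*(E + L)/8)
W(z) = √(3 + z) (W(z) = √(z + 3) = √(3 + z))
N(b, Z) = -4*√(3 + b)*(-3*Z/4 + Z²/4) (N(b, Z) = (√(3 + b)*(-3*Z/8 - 3*Z/8 + Z²/8 + Z*Z/8))*(-4) = (√(3 + b)*(-3*Z/8 - 3*Z/8 + Z²/8 + Z²/8))*(-4) = (√(3 + b)*(-3*Z/4 + Z²/4))*(-4) = -4*√(3 + b)*(-3*Z/4 + Z²/4))
N(I, -4)² = (-4*√(3 - 4)*(3 - 1*(-4)))² = (-4*√(-1)*(3 + 4))² = (-4*I*7)² = (-28*I)² = -784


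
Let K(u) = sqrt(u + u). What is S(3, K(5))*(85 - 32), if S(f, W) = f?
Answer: 159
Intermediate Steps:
K(u) = sqrt(2)*sqrt(u) (K(u) = sqrt(2*u) = sqrt(2)*sqrt(u))
S(3, K(5))*(85 - 32) = 3*(85 - 32) = 3*53 = 159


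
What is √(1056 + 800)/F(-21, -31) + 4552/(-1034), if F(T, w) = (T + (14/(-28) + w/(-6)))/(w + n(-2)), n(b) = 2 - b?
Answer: -2276/517 + 648*√29/49 ≈ 66.814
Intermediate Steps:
F(T, w) = (-½ + T - w/6)/(4 + w) (F(T, w) = (T + (14/(-28) + w/(-6)))/(w + (2 - 1*(-2))) = (T + (14*(-1/28) + w*(-⅙)))/(w + (2 + 2)) = (T + (-½ - w/6))/(w + 4) = (-½ + T - w/6)/(4 + w))
√(1056 + 800)/F(-21, -31) + 4552/(-1034) = √(1056 + 800)/(((-3 - 1*(-31) + 6*(-21))/(6*(4 - 31)))) + 4552/(-1034) = √1856/(((⅙)*(-3 + 31 - 126)/(-27))) + 4552*(-1/1034) = (8*√29)/(((⅙)*(-1/27)*(-98))) - 2276/517 = (8*√29)/(49/81) - 2276/517 = (8*√29)*(81/49) - 2276/517 = 648*√29/49 - 2276/517 = -2276/517 + 648*√29/49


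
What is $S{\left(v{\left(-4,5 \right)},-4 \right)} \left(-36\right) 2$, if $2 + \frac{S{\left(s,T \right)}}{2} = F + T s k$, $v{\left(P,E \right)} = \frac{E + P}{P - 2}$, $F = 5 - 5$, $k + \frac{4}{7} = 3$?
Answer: $\frac{384}{7} \approx 54.857$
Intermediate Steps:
$k = \frac{17}{7}$ ($k = - \frac{4}{7} + 3 = \frac{17}{7} \approx 2.4286$)
$F = 0$ ($F = 5 - 5 = 0$)
$v{\left(P,E \right)} = \frac{E + P}{-2 + P}$
$S{\left(s,T \right)} = -4 + \frac{34 T s}{7}$ ($S{\left(s,T \right)} = -4 + 2 \left(0 + T s \frac{17}{7}\right) = -4 + 2 \left(0 + T \frac{17 s}{7}\right) = -4 + 2 \left(0 + \frac{17 T s}{7}\right) = -4 + 2 \frac{17 T s}{7} = -4 + \frac{34 T s}{7}$)
$S{\left(v{\left(-4,5 \right)},-4 \right)} \left(-36\right) 2 = \left(-4 + \frac{34}{7} \left(-4\right) \frac{5 - 4}{-2 - 4}\right) \left(-36\right) 2 = \left(-4 + \frac{34}{7} \left(-4\right) \frac{1}{-6} \cdot 1\right) \left(-36\right) 2 = \left(-4 + \frac{34}{7} \left(-4\right) \left(\left(- \frac{1}{6}\right) 1\right)\right) \left(-36\right) 2 = \left(-4 + \frac{34}{7} \left(-4\right) \left(- \frac{1}{6}\right)\right) \left(-36\right) 2 = \left(-4 + \frac{68}{21}\right) \left(-36\right) 2 = \left(- \frac{16}{21}\right) \left(-36\right) 2 = \frac{192}{7} \cdot 2 = \frac{384}{7}$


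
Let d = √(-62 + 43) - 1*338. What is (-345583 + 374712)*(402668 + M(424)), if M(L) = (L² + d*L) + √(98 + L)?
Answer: 12791476028 + 87387*√58 + 12350696*I*√19 ≈ 1.2792e+10 + 5.3835e+7*I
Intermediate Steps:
d = -338 + I*√19 (d = √(-19) - 338 = I*√19 - 338 = -338 + I*√19 ≈ -338.0 + 4.3589*I)
M(L) = L² + √(98 + L) + L*(-338 + I*√19) (M(L) = (L² + (-338 + I*√19)*L) + √(98 + L) = (L² + L*(-338 + I*√19)) + √(98 + L) = L² + √(98 + L) + L*(-338 + I*√19))
(-345583 + 374712)*(402668 + M(424)) = (-345583 + 374712)*(402668 + (424² + √(98 + 424) - 1*424*(338 - I*√19))) = 29129*(402668 + (179776 + √522 + (-143312 + 424*I*√19))) = 29129*(402668 + (179776 + 3*√58 + (-143312 + 424*I*√19))) = 29129*(402668 + (36464 + 3*√58 + 424*I*√19)) = 29129*(439132 + 3*√58 + 424*I*√19) = 12791476028 + 87387*√58 + 12350696*I*√19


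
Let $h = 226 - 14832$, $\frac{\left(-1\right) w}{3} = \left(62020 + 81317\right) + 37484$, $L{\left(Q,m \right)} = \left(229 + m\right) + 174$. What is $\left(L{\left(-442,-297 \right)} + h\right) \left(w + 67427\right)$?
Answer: $6888022000$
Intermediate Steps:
$L{\left(Q,m \right)} = 403 + m$
$w = -542463$ ($w = - 3 \left(\left(62020 + 81317\right) + 37484\right) = - 3 \left(143337 + 37484\right) = \left(-3\right) 180821 = -542463$)
$h = -14606$ ($h = 226 - 14832 = -14606$)
$\left(L{\left(-442,-297 \right)} + h\right) \left(w + 67427\right) = \left(\left(403 - 297\right) - 14606\right) \left(-542463 + 67427\right) = \left(106 - 14606\right) \left(-475036\right) = \left(-14500\right) \left(-475036\right) = 6888022000$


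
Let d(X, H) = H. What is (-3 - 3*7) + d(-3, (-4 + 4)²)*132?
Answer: -24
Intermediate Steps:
(-3 - 3*7) + d(-3, (-4 + 4)²)*132 = (-3 - 3*7) + (-4 + 4)²*132 = (-3 - 21) + 0²*132 = -24 + 0*132 = -24 + 0 = -24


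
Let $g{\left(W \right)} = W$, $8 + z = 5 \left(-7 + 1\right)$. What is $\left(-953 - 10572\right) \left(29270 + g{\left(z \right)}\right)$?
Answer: $-336898800$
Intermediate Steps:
$z = -38$ ($z = -8 + 5 \left(-7 + 1\right) = -8 + 5 \left(-6\right) = -8 - 30 = -38$)
$\left(-953 - 10572\right) \left(29270 + g{\left(z \right)}\right) = \left(-953 - 10572\right) \left(29270 - 38\right) = \left(-11525\right) 29232 = -336898800$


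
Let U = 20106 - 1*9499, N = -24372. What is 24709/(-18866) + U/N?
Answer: -401159705/229901076 ≈ -1.7449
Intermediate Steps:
U = 10607 (U = 20106 - 9499 = 10607)
24709/(-18866) + U/N = 24709/(-18866) + 10607/(-24372) = 24709*(-1/18866) + 10607*(-1/24372) = -24709/18866 - 10607/24372 = -401159705/229901076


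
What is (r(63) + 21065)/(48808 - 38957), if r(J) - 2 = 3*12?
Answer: 21103/9851 ≈ 2.1422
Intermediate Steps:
r(J) = 38 (r(J) = 2 + 3*12 = 2 + 36 = 38)
(r(63) + 21065)/(48808 - 38957) = (38 + 21065)/(48808 - 38957) = 21103/9851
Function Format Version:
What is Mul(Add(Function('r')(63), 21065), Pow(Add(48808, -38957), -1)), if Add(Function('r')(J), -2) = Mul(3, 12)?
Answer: Rational(21103, 9851) ≈ 2.1422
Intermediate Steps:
Function('r')(J) = 38 (Function('r')(J) = Add(2, Mul(3, 12)) = Add(2, 36) = 38)
Mul(Add(Function('r')(63), 21065), Pow(Add(48808, -38957), -1)) = Mul(Add(38, 21065), Pow(Add(48808, -38957), -1)) = Mul(21103, Pow(9851, -1)) = Mul(21103, Rational(1, 9851)) = Rational(21103, 9851)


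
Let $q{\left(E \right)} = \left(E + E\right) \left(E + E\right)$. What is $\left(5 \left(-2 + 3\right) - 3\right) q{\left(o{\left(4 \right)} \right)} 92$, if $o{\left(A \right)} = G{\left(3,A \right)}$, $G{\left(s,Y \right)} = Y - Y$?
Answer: $0$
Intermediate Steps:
$G{\left(s,Y \right)} = 0$
$o{\left(A \right)} = 0$
$q{\left(E \right)} = 4 E^{2}$ ($q{\left(E \right)} = 2 E 2 E = 4 E^{2}$)
$\left(5 \left(-2 + 3\right) - 3\right) q{\left(o{\left(4 \right)} \right)} 92 = \left(5 \left(-2 + 3\right) - 3\right) 4 \cdot 0^{2} \cdot 92 = \left(5 \cdot 1 - 3\right) 4 \cdot 0 \cdot 92 = \left(5 - 3\right) 0 \cdot 92 = 2 \cdot 0 \cdot 92 = 0 \cdot 92 = 0$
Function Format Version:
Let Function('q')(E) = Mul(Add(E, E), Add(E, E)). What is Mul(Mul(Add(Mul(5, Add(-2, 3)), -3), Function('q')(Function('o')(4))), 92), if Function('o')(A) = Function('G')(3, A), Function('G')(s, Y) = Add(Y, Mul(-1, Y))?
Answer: 0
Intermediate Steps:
Function('G')(s, Y) = 0
Function('o')(A) = 0
Function('q')(E) = Mul(4, Pow(E, 2)) (Function('q')(E) = Mul(Mul(2, E), Mul(2, E)) = Mul(4, Pow(E, 2)))
Mul(Mul(Add(Mul(5, Add(-2, 3)), -3), Function('q')(Function('o')(4))), 92) = Mul(Mul(Add(Mul(5, Add(-2, 3)), -3), Mul(4, Pow(0, 2))), 92) = Mul(Mul(Add(Mul(5, 1), -3), Mul(4, 0)), 92) = Mul(Mul(Add(5, -3), 0), 92) = Mul(Mul(2, 0), 92) = Mul(0, 92) = 0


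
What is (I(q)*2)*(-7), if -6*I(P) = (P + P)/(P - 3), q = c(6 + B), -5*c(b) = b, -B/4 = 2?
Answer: -28/39 ≈ -0.71795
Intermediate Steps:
B = -8 (B = -4*2 = -8)
c(b) = -b/5
q = 2/5 (q = -(6 - 8)/5 = -1/5*(-2) = 2/5 ≈ 0.40000)
I(P) = -P/(3*(-3 + P)) (I(P) = -(P + P)/(6*(P - 3)) = -2*P/(6*(-3 + P)) = -P/(3*(-3 + P)))
(I(q)*2)*(-7) = (-1*2/5/(-9 + 3*(2/5))*2)*(-7) = (-1*2/5/(-9 + 6/5)*2)*(-7) = (-1*2/5/(-39/5)*2)*(-7) = (-1*2/5*(-5/39)*2)*(-7) = ((2/39)*2)*(-7) = (4/39)*(-7) = -28/39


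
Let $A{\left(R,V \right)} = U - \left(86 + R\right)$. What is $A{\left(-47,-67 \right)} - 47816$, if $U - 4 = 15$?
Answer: $-47836$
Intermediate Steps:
$U = 19$ ($U = 4 + 15 = 19$)
$A{\left(R,V \right)} = -67 - R$ ($A{\left(R,V \right)} = 19 - \left(86 + R\right) = -67 - R$)
$A{\left(-47,-67 \right)} - 47816 = \left(-67 - -47\right) - 47816 = \left(-67 + 47\right) - 47816 = -20 - 47816 = -47836$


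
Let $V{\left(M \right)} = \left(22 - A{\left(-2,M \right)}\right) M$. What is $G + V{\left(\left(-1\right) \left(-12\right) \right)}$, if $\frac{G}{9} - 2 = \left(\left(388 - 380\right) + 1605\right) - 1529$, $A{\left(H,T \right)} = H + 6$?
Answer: $990$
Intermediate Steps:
$A{\left(H,T \right)} = 6 + H$
$G = 774$ ($G = 18 + 9 \left(\left(\left(388 - 380\right) + 1605\right) - 1529\right) = 18 + 9 \left(\left(8 + 1605\right) - 1529\right) = 18 + 9 \left(1613 - 1529\right) = 18 + 9 \cdot 84 = 18 + 756 = 774$)
$V{\left(M \right)} = 18 M$ ($V{\left(M \right)} = \left(22 - \left(6 - 2\right)\right) M = \left(22 - 4\right) M = 18 M$)
$G + V{\left(\left(-1\right) \left(-12\right) \right)} = 774 + 18 \left(\left(-1\right) \left(-12\right)\right) = 774 + 18 \cdot 12 = 774 + 216 = 990$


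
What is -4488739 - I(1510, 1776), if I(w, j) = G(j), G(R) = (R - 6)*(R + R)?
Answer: -10775779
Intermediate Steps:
G(R) = 2*R*(-6 + R) (G(R) = (-6 + R)*(2*R) = 2*R*(-6 + R))
I(w, j) = 2*j*(-6 + j)
-4488739 - I(1510, 1776) = -4488739 - 2*1776*(-6 + 1776) = -4488739 - 2*1776*1770 = -4488739 - 1*6287040 = -4488739 - 6287040 = -10775779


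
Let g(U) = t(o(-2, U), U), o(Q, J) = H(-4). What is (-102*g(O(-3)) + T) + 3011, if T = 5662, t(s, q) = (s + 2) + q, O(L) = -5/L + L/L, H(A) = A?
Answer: 8605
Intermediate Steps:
O(L) = 1 - 5/L (O(L) = -5/L + 1 = 1 - 5/L)
o(Q, J) = -4
t(s, q) = 2 + q + s (t(s, q) = (2 + s) + q = 2 + q + s)
g(U) = -2 + U (g(U) = 2 + U - 4 = -2 + U)
(-102*g(O(-3)) + T) + 3011 = (-102*(-2 + (-5 - 3)/(-3)) + 5662) + 3011 = (-102*(-2 - 1/3*(-8)) + 5662) + 3011 = (-102*(-2 + 8/3) + 5662) + 3011 = (-102*2/3 + 5662) + 3011 = (-68 + 5662) + 3011 = 5594 + 3011 = 8605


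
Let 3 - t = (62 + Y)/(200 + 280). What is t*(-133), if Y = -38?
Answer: -7847/20 ≈ -392.35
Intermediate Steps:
t = 59/20 (t = 3 - (62 - 38)/(200 + 280) = 3 - 24/480 = 3 - 1*1/20 = 3 - 1/20 = 59/20 ≈ 2.9500)
t*(-133) = (59/20)*(-133) = -7847/20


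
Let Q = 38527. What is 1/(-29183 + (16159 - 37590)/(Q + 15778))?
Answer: -54305/1584804246 ≈ -3.4266e-5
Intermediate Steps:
1/(-29183 + (16159 - 37590)/(Q + 15778)) = 1/(-29183 + (16159 - 37590)/(38527 + 15778)) = 1/(-29183 - 21431/54305) = 1/(-1584804246/54305) = -54305/1584804246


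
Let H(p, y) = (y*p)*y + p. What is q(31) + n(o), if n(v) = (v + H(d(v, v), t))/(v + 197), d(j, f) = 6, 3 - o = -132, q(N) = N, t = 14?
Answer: 11609/332 ≈ 34.967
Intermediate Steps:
o = 135 (o = 3 - 1*(-132) = 3 + 132 = 135)
H(p, y) = p + p*y² (H(p, y) = (p*y)*y + p = p*y² + p = p + p*y²)
n(v) = (1182 + v)/(197 + v) (n(v) = (v + 6*(1 + 14²))/(v + 197) = (v + 6*(1 + 196))/(197 + v) = (v + 6*197)/(197 + v) = (v + 1182)/(197 + v) = (1182 + v)/(197 + v))
q(31) + n(o) = 31 + (1182 + 135)/(197 + 135) = 31 + 1317/332 = 11609/332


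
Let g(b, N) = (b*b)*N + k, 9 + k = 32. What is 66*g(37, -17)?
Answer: -1534500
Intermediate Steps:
k = 23 (k = -9 + 32 = 23)
g(b, N) = 23 + N*b**2 (g(b, N) = (b*b)*N + 23 = b**2*N + 23 = N*b**2 + 23 = 23 + N*b**2)
66*g(37, -17) = 66*(23 - 17*37**2) = 66*(23 - 17*1369) = 66*(23 - 23273) = 66*(-23250) = -1534500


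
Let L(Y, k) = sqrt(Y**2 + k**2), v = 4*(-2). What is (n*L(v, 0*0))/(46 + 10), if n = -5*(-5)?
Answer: 25/7 ≈ 3.5714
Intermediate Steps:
v = -8
n = 25
(n*L(v, 0*0))/(46 + 10) = (25*sqrt((-8)**2 + (0*0)**2))/(46 + 10) = (25*sqrt(64 + 0**2))/56 = (25*sqrt(64 + 0))*(1/56) = (25*sqrt(64))*(1/56) = (25*8)*(1/56) = 200*(1/56) = 25/7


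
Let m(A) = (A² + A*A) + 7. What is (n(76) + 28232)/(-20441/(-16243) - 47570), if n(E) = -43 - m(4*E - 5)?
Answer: 2446520660/772659069 ≈ 3.1664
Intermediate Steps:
m(A) = 7 + 2*A² (m(A) = (A² + A²) + 7 = 2*A² + 7 = 7 + 2*A²)
n(E) = -50 - 2*(-5 + 4*E)² (n(E) = -43 - (7 + 2*(4*E - 5)²) = -43 - (7 + 2*(-5 + 4*E)²) = -43 + (-7 - 2*(-5 + 4*E)²) = -50 - 2*(-5 + 4*E)²)
(n(76) + 28232)/(-20441/(-16243) - 47570) = ((-100 - 32*76² + 80*76) + 28232)/(-20441/(-16243) - 47570) = ((-100 - 32*5776 + 6080) + 28232)/(-20441*(-1/16243) - 47570) = ((-100 - 184832 + 6080) + 28232)/(20441/16243 - 47570) = (-178852 + 28232)/(-772659069/16243) = -150620*(-16243/772659069) = 2446520660/772659069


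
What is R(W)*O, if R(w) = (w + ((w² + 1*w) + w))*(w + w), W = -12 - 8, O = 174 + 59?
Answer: -3168800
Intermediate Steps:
O = 233
W = -20
R(w) = 2*w*(w² + 3*w) (R(w) = (w + ((w² + w) + w))*(2*w) = (w + ((w + w²) + w))*(2*w) = (w + (w² + 2*w))*(2*w) = (w² + 3*w)*(2*w) = 2*w*(w² + 3*w))
R(W)*O = (2*(-20)²*(3 - 20))*233 = (2*400*(-17))*233 = -13600*233 = -3168800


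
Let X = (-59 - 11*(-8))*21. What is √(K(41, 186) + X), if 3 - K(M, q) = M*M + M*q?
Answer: I*√8695 ≈ 93.247*I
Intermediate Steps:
K(M, q) = 3 - M² - M*q (K(M, q) = 3 - (M*M + M*q) = 3 - (M² + M*q) = 3 + (-M² - M*q) = 3 - M² - M*q)
X = 609 (X = (-59 + 88)*21 = 29*21 = 609)
√(K(41, 186) + X) = √((3 - 1*41² - 1*41*186) + 609) = √((3 - 1*1681 - 7626) + 609) = √((3 - 1681 - 7626) + 609) = √(-9304 + 609) = √(-8695) = I*√8695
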